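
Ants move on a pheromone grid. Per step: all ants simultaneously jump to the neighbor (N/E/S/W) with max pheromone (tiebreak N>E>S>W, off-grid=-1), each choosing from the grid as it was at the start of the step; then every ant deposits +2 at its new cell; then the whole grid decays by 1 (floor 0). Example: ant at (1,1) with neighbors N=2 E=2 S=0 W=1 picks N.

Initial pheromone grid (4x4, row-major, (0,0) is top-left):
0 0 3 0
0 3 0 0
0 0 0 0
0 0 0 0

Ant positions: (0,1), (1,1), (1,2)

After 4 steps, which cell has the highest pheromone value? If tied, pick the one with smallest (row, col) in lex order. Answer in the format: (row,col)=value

Step 1: ant0:(0,1)->E->(0,2) | ant1:(1,1)->N->(0,1) | ant2:(1,2)->N->(0,2)
  grid max=6 at (0,2)
Step 2: ant0:(0,2)->W->(0,1) | ant1:(0,1)->E->(0,2) | ant2:(0,2)->W->(0,1)
  grid max=7 at (0,2)
Step 3: ant0:(0,1)->E->(0,2) | ant1:(0,2)->W->(0,1) | ant2:(0,1)->E->(0,2)
  grid max=10 at (0,2)
Step 4: ant0:(0,2)->W->(0,1) | ant1:(0,1)->E->(0,2) | ant2:(0,2)->W->(0,1)
  grid max=11 at (0,2)
Final grid:
  0 8 11 0
  0 0 0 0
  0 0 0 0
  0 0 0 0
Max pheromone 11 at (0,2)

Answer: (0,2)=11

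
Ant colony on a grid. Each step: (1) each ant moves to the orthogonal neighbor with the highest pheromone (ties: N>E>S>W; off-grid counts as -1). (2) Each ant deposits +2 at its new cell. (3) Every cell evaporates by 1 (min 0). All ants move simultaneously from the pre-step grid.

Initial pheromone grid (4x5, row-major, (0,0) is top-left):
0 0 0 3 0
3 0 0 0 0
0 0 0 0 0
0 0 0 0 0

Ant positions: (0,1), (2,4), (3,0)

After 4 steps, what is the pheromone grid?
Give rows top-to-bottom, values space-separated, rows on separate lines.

After step 1: ants at (0,2),(1,4),(2,0)
  0 0 1 2 0
  2 0 0 0 1
  1 0 0 0 0
  0 0 0 0 0
After step 2: ants at (0,3),(0,4),(1,0)
  0 0 0 3 1
  3 0 0 0 0
  0 0 0 0 0
  0 0 0 0 0
After step 3: ants at (0,4),(0,3),(0,0)
  1 0 0 4 2
  2 0 0 0 0
  0 0 0 0 0
  0 0 0 0 0
After step 4: ants at (0,3),(0,4),(1,0)
  0 0 0 5 3
  3 0 0 0 0
  0 0 0 0 0
  0 0 0 0 0

0 0 0 5 3
3 0 0 0 0
0 0 0 0 0
0 0 0 0 0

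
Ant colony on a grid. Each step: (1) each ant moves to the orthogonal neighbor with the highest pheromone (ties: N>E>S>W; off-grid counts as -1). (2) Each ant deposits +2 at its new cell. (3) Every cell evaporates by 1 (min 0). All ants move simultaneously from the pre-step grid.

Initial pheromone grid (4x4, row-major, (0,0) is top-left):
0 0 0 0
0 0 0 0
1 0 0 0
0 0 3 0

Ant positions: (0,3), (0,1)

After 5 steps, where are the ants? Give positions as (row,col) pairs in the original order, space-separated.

Step 1: ant0:(0,3)->S->(1,3) | ant1:(0,1)->E->(0,2)
  grid max=2 at (3,2)
Step 2: ant0:(1,3)->N->(0,3) | ant1:(0,2)->E->(0,3)
  grid max=3 at (0,3)
Step 3: ant0:(0,3)->S->(1,3) | ant1:(0,3)->S->(1,3)
  grid max=3 at (1,3)
Step 4: ant0:(1,3)->N->(0,3) | ant1:(1,3)->N->(0,3)
  grid max=5 at (0,3)
Step 5: ant0:(0,3)->S->(1,3) | ant1:(0,3)->S->(1,3)
  grid max=5 at (1,3)

(1,3) (1,3)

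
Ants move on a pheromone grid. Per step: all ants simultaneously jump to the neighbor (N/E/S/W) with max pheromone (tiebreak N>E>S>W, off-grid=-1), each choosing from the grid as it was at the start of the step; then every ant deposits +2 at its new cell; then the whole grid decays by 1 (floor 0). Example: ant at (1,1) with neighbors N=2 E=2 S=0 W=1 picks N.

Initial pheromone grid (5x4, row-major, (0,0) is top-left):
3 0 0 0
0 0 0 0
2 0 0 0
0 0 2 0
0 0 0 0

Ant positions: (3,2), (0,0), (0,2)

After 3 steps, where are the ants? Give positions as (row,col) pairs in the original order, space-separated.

Step 1: ant0:(3,2)->N->(2,2) | ant1:(0,0)->E->(0,1) | ant2:(0,2)->E->(0,3)
  grid max=2 at (0,0)
Step 2: ant0:(2,2)->S->(3,2) | ant1:(0,1)->W->(0,0) | ant2:(0,3)->S->(1,3)
  grid max=3 at (0,0)
Step 3: ant0:(3,2)->N->(2,2) | ant1:(0,0)->E->(0,1) | ant2:(1,3)->N->(0,3)
  grid max=2 at (0,0)

(2,2) (0,1) (0,3)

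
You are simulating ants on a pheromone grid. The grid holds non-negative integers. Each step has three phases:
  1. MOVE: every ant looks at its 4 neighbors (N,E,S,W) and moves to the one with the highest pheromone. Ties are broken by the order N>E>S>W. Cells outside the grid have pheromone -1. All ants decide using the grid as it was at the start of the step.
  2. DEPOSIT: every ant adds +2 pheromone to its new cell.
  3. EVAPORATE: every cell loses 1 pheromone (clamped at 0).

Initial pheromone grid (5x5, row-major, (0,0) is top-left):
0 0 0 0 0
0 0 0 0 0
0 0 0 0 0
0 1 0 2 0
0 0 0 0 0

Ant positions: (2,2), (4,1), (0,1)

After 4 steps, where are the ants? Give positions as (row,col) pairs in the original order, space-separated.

Step 1: ant0:(2,2)->N->(1,2) | ant1:(4,1)->N->(3,1) | ant2:(0,1)->E->(0,2)
  grid max=2 at (3,1)
Step 2: ant0:(1,2)->N->(0,2) | ant1:(3,1)->N->(2,1) | ant2:(0,2)->S->(1,2)
  grid max=2 at (0,2)
Step 3: ant0:(0,2)->S->(1,2) | ant1:(2,1)->S->(3,1) | ant2:(1,2)->N->(0,2)
  grid max=3 at (0,2)
Step 4: ant0:(1,2)->N->(0,2) | ant1:(3,1)->N->(2,1) | ant2:(0,2)->S->(1,2)
  grid max=4 at (0,2)

(0,2) (2,1) (1,2)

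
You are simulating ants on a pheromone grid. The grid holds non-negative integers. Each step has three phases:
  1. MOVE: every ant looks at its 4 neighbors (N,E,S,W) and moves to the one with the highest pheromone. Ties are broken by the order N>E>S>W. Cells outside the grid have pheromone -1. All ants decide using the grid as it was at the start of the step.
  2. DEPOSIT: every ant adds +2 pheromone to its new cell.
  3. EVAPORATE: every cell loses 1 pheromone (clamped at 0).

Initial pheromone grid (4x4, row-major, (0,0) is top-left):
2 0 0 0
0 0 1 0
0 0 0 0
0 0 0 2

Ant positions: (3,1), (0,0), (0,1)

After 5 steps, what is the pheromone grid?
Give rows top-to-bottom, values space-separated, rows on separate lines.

After step 1: ants at (2,1),(0,1),(0,0)
  3 1 0 0
  0 0 0 0
  0 1 0 0
  0 0 0 1
After step 2: ants at (1,1),(0,0),(0,1)
  4 2 0 0
  0 1 0 0
  0 0 0 0
  0 0 0 0
After step 3: ants at (0,1),(0,1),(0,0)
  5 5 0 0
  0 0 0 0
  0 0 0 0
  0 0 0 0
After step 4: ants at (0,0),(0,0),(0,1)
  8 6 0 0
  0 0 0 0
  0 0 0 0
  0 0 0 0
After step 5: ants at (0,1),(0,1),(0,0)
  9 9 0 0
  0 0 0 0
  0 0 0 0
  0 0 0 0

9 9 0 0
0 0 0 0
0 0 0 0
0 0 0 0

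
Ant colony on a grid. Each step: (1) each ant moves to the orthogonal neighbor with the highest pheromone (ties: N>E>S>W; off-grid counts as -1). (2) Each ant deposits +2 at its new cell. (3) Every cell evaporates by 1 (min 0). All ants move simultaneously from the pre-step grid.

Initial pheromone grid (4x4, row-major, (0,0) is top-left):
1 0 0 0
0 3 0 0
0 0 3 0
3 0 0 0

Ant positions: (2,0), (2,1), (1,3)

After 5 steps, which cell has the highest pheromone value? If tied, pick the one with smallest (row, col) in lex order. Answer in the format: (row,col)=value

Step 1: ant0:(2,0)->S->(3,0) | ant1:(2,1)->N->(1,1) | ant2:(1,3)->N->(0,3)
  grid max=4 at (1,1)
Step 2: ant0:(3,0)->N->(2,0) | ant1:(1,1)->N->(0,1) | ant2:(0,3)->S->(1,3)
  grid max=3 at (1,1)
Step 3: ant0:(2,0)->S->(3,0) | ant1:(0,1)->S->(1,1) | ant2:(1,3)->N->(0,3)
  grid max=4 at (1,1)
Step 4: ant0:(3,0)->N->(2,0) | ant1:(1,1)->N->(0,1) | ant2:(0,3)->S->(1,3)
  grid max=3 at (1,1)
Step 5: ant0:(2,0)->S->(3,0) | ant1:(0,1)->S->(1,1) | ant2:(1,3)->N->(0,3)
  grid max=4 at (1,1)
Final grid:
  0 0 0 1
  0 4 0 0
  0 0 0 0
  4 0 0 0
Max pheromone 4 at (1,1)

Answer: (1,1)=4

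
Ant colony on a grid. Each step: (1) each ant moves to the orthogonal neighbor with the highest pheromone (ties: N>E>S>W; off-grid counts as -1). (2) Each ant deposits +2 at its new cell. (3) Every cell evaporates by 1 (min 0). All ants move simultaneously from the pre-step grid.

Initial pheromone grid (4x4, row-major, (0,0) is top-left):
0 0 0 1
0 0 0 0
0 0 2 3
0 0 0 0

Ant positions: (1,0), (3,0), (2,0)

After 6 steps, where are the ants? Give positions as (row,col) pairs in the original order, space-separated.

Step 1: ant0:(1,0)->N->(0,0) | ant1:(3,0)->N->(2,0) | ant2:(2,0)->N->(1,0)
  grid max=2 at (2,3)
Step 2: ant0:(0,0)->S->(1,0) | ant1:(2,0)->N->(1,0) | ant2:(1,0)->N->(0,0)
  grid max=4 at (1,0)
Step 3: ant0:(1,0)->N->(0,0) | ant1:(1,0)->N->(0,0) | ant2:(0,0)->S->(1,0)
  grid max=5 at (0,0)
Step 4: ant0:(0,0)->S->(1,0) | ant1:(0,0)->S->(1,0) | ant2:(1,0)->N->(0,0)
  grid max=8 at (1,0)
Step 5: ant0:(1,0)->N->(0,0) | ant1:(1,0)->N->(0,0) | ant2:(0,0)->S->(1,0)
  grid max=9 at (0,0)
Step 6: ant0:(0,0)->S->(1,0) | ant1:(0,0)->S->(1,0) | ant2:(1,0)->N->(0,0)
  grid max=12 at (1,0)

(1,0) (1,0) (0,0)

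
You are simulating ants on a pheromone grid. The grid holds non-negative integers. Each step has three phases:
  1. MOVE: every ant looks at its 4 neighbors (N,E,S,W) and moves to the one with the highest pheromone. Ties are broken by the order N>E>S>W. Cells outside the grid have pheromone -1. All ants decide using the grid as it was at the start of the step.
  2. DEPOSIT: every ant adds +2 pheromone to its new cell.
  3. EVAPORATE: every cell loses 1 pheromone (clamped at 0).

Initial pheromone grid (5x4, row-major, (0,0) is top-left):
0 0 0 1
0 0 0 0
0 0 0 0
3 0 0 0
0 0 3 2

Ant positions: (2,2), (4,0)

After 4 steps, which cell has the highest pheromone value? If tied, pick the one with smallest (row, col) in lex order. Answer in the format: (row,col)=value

Answer: (3,0)=3

Derivation:
Step 1: ant0:(2,2)->N->(1,2) | ant1:(4,0)->N->(3,0)
  grid max=4 at (3,0)
Step 2: ant0:(1,2)->N->(0,2) | ant1:(3,0)->N->(2,0)
  grid max=3 at (3,0)
Step 3: ant0:(0,2)->E->(0,3) | ant1:(2,0)->S->(3,0)
  grid max=4 at (3,0)
Step 4: ant0:(0,3)->S->(1,3) | ant1:(3,0)->N->(2,0)
  grid max=3 at (3,0)
Final grid:
  0 0 0 0
  0 0 0 1
  1 0 0 0
  3 0 0 0
  0 0 0 0
Max pheromone 3 at (3,0)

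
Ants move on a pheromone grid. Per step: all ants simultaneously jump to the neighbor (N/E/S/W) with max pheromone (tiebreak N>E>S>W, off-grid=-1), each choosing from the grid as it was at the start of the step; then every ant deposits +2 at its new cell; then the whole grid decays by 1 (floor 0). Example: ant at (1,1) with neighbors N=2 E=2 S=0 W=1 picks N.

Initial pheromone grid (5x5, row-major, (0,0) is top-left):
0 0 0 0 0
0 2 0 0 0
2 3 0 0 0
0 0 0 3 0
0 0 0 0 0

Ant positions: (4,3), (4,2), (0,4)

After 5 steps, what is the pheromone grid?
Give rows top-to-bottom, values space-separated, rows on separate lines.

After step 1: ants at (3,3),(3,2),(1,4)
  0 0 0 0 0
  0 1 0 0 1
  1 2 0 0 0
  0 0 1 4 0
  0 0 0 0 0
After step 2: ants at (3,2),(3,3),(0,4)
  0 0 0 0 1
  0 0 0 0 0
  0 1 0 0 0
  0 0 2 5 0
  0 0 0 0 0
After step 3: ants at (3,3),(3,2),(1,4)
  0 0 0 0 0
  0 0 0 0 1
  0 0 0 0 0
  0 0 3 6 0
  0 0 0 0 0
After step 4: ants at (3,2),(3,3),(0,4)
  0 0 0 0 1
  0 0 0 0 0
  0 0 0 0 0
  0 0 4 7 0
  0 0 0 0 0
After step 5: ants at (3,3),(3,2),(1,4)
  0 0 0 0 0
  0 0 0 0 1
  0 0 0 0 0
  0 0 5 8 0
  0 0 0 0 0

0 0 0 0 0
0 0 0 0 1
0 0 0 0 0
0 0 5 8 0
0 0 0 0 0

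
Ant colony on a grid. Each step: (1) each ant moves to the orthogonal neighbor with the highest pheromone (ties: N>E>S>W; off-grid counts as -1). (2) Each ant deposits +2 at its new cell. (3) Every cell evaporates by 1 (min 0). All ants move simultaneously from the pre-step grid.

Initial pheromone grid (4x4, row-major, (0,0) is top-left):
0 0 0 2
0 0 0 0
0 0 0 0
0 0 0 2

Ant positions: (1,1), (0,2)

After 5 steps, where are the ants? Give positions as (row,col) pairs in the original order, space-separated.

Step 1: ant0:(1,1)->N->(0,1) | ant1:(0,2)->E->(0,3)
  grid max=3 at (0,3)
Step 2: ant0:(0,1)->E->(0,2) | ant1:(0,3)->S->(1,3)
  grid max=2 at (0,3)
Step 3: ant0:(0,2)->E->(0,3) | ant1:(1,3)->N->(0,3)
  grid max=5 at (0,3)
Step 4: ant0:(0,3)->S->(1,3) | ant1:(0,3)->S->(1,3)
  grid max=4 at (0,3)
Step 5: ant0:(1,3)->N->(0,3) | ant1:(1,3)->N->(0,3)
  grid max=7 at (0,3)

(0,3) (0,3)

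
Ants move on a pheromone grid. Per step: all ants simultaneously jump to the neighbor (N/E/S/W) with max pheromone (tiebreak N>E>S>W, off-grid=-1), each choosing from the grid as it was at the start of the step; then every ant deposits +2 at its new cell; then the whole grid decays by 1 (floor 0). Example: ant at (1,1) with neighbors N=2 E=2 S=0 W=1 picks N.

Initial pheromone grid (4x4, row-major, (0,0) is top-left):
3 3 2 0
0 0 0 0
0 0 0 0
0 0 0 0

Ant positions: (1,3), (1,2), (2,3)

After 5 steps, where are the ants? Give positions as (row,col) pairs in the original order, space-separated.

Step 1: ant0:(1,3)->N->(0,3) | ant1:(1,2)->N->(0,2) | ant2:(2,3)->N->(1,3)
  grid max=3 at (0,2)
Step 2: ant0:(0,3)->W->(0,2) | ant1:(0,2)->W->(0,1) | ant2:(1,3)->N->(0,3)
  grid max=4 at (0,2)
Step 3: ant0:(0,2)->W->(0,1) | ant1:(0,1)->E->(0,2) | ant2:(0,3)->W->(0,2)
  grid max=7 at (0,2)
Step 4: ant0:(0,1)->E->(0,2) | ant1:(0,2)->W->(0,1) | ant2:(0,2)->W->(0,1)
  grid max=8 at (0,2)
Step 5: ant0:(0,2)->W->(0,1) | ant1:(0,1)->E->(0,2) | ant2:(0,1)->E->(0,2)
  grid max=11 at (0,2)

(0,1) (0,2) (0,2)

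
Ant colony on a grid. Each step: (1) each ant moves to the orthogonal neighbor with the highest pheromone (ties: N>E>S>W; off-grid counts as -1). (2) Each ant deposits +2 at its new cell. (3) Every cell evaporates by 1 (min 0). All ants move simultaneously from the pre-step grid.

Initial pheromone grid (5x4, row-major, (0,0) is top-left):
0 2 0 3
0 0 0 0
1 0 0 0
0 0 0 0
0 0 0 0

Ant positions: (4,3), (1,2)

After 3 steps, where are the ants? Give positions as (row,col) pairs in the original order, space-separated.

Step 1: ant0:(4,3)->N->(3,3) | ant1:(1,2)->N->(0,2)
  grid max=2 at (0,3)
Step 2: ant0:(3,3)->N->(2,3) | ant1:(0,2)->E->(0,3)
  grid max=3 at (0,3)
Step 3: ant0:(2,3)->N->(1,3) | ant1:(0,3)->S->(1,3)
  grid max=3 at (1,3)

(1,3) (1,3)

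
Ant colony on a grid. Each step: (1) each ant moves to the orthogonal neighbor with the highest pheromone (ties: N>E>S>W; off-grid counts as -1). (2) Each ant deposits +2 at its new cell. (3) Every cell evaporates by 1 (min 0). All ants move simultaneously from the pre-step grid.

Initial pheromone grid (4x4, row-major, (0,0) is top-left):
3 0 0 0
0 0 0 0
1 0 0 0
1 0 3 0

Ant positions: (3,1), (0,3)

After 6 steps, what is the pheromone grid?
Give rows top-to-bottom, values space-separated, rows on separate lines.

After step 1: ants at (3,2),(1,3)
  2 0 0 0
  0 0 0 1
  0 0 0 0
  0 0 4 0
After step 2: ants at (2,2),(0,3)
  1 0 0 1
  0 0 0 0
  0 0 1 0
  0 0 3 0
After step 3: ants at (3,2),(1,3)
  0 0 0 0
  0 0 0 1
  0 0 0 0
  0 0 4 0
After step 4: ants at (2,2),(0,3)
  0 0 0 1
  0 0 0 0
  0 0 1 0
  0 0 3 0
After step 5: ants at (3,2),(1,3)
  0 0 0 0
  0 0 0 1
  0 0 0 0
  0 0 4 0
After step 6: ants at (2,2),(0,3)
  0 0 0 1
  0 0 0 0
  0 0 1 0
  0 0 3 0

0 0 0 1
0 0 0 0
0 0 1 0
0 0 3 0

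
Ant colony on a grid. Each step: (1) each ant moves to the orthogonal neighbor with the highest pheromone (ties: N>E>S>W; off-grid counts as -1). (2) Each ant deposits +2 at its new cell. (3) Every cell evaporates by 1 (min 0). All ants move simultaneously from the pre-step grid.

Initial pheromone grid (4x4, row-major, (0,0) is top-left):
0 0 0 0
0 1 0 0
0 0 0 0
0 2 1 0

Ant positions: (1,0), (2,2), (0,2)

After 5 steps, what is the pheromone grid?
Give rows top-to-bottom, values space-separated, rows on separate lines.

After step 1: ants at (1,1),(3,2),(0,3)
  0 0 0 1
  0 2 0 0
  0 0 0 0
  0 1 2 0
After step 2: ants at (0,1),(3,1),(1,3)
  0 1 0 0
  0 1 0 1
  0 0 0 0
  0 2 1 0
After step 3: ants at (1,1),(3,2),(0,3)
  0 0 0 1
  0 2 0 0
  0 0 0 0
  0 1 2 0
After step 4: ants at (0,1),(3,1),(1,3)
  0 1 0 0
  0 1 0 1
  0 0 0 0
  0 2 1 0
After step 5: ants at (1,1),(3,2),(0,3)
  0 0 0 1
  0 2 0 0
  0 0 0 0
  0 1 2 0

0 0 0 1
0 2 0 0
0 0 0 0
0 1 2 0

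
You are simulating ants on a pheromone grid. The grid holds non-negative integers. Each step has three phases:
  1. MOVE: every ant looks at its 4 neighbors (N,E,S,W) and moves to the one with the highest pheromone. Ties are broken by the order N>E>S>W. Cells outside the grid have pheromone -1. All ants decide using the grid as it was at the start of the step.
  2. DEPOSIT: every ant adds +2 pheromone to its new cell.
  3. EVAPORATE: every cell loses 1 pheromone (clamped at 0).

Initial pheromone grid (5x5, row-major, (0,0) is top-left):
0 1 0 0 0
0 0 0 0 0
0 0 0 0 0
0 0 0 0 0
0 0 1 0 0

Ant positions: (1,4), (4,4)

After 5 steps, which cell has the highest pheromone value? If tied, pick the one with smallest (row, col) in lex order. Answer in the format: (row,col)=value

Answer: (1,4)=4

Derivation:
Step 1: ant0:(1,4)->N->(0,4) | ant1:(4,4)->N->(3,4)
  grid max=1 at (0,4)
Step 2: ant0:(0,4)->S->(1,4) | ant1:(3,4)->N->(2,4)
  grid max=1 at (1,4)
Step 3: ant0:(1,4)->S->(2,4) | ant1:(2,4)->N->(1,4)
  grid max=2 at (1,4)
Step 4: ant0:(2,4)->N->(1,4) | ant1:(1,4)->S->(2,4)
  grid max=3 at (1,4)
Step 5: ant0:(1,4)->S->(2,4) | ant1:(2,4)->N->(1,4)
  grid max=4 at (1,4)
Final grid:
  0 0 0 0 0
  0 0 0 0 4
  0 0 0 0 4
  0 0 0 0 0
  0 0 0 0 0
Max pheromone 4 at (1,4)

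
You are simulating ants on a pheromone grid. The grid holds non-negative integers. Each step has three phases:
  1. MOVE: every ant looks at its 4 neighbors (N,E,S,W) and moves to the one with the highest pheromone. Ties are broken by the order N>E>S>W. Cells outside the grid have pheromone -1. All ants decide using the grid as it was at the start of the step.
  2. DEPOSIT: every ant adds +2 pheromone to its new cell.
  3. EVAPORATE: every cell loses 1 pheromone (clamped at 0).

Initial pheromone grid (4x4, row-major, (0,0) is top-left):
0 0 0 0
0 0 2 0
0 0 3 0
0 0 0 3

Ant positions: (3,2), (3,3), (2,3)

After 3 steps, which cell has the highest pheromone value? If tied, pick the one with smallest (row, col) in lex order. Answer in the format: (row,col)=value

Answer: (3,3)=6

Derivation:
Step 1: ant0:(3,2)->N->(2,2) | ant1:(3,3)->N->(2,3) | ant2:(2,3)->S->(3,3)
  grid max=4 at (2,2)
Step 2: ant0:(2,2)->N->(1,2) | ant1:(2,3)->S->(3,3) | ant2:(3,3)->N->(2,3)
  grid max=5 at (3,3)
Step 3: ant0:(1,2)->S->(2,2) | ant1:(3,3)->N->(2,3) | ant2:(2,3)->S->(3,3)
  grid max=6 at (3,3)
Final grid:
  0 0 0 0
  0 0 1 0
  0 0 4 3
  0 0 0 6
Max pheromone 6 at (3,3)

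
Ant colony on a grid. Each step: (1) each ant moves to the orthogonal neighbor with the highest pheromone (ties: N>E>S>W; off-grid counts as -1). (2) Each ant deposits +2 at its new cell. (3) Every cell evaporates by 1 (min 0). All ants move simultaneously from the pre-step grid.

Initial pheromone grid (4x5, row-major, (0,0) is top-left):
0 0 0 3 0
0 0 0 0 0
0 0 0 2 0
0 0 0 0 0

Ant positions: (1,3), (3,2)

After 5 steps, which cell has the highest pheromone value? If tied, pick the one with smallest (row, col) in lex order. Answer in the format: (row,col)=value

Answer: (0,3)=6

Derivation:
Step 1: ant0:(1,3)->N->(0,3) | ant1:(3,2)->N->(2,2)
  grid max=4 at (0,3)
Step 2: ant0:(0,3)->E->(0,4) | ant1:(2,2)->E->(2,3)
  grid max=3 at (0,3)
Step 3: ant0:(0,4)->W->(0,3) | ant1:(2,3)->N->(1,3)
  grid max=4 at (0,3)
Step 4: ant0:(0,3)->S->(1,3) | ant1:(1,3)->N->(0,3)
  grid max=5 at (0,3)
Step 5: ant0:(1,3)->N->(0,3) | ant1:(0,3)->S->(1,3)
  grid max=6 at (0,3)
Final grid:
  0 0 0 6 0
  0 0 0 3 0
  0 0 0 0 0
  0 0 0 0 0
Max pheromone 6 at (0,3)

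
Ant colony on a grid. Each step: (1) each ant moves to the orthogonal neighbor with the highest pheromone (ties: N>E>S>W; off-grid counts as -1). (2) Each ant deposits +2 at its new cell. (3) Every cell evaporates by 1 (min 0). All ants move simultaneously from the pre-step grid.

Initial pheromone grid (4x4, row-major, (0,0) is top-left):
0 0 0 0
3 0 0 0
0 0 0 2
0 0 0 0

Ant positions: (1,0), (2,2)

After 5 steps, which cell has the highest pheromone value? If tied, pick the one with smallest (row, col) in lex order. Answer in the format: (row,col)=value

Step 1: ant0:(1,0)->N->(0,0) | ant1:(2,2)->E->(2,3)
  grid max=3 at (2,3)
Step 2: ant0:(0,0)->S->(1,0) | ant1:(2,3)->N->(1,3)
  grid max=3 at (1,0)
Step 3: ant0:(1,0)->N->(0,0) | ant1:(1,3)->S->(2,3)
  grid max=3 at (2,3)
Step 4: ant0:(0,0)->S->(1,0) | ant1:(2,3)->N->(1,3)
  grid max=3 at (1,0)
Step 5: ant0:(1,0)->N->(0,0) | ant1:(1,3)->S->(2,3)
  grid max=3 at (2,3)
Final grid:
  1 0 0 0
  2 0 0 0
  0 0 0 3
  0 0 0 0
Max pheromone 3 at (2,3)

Answer: (2,3)=3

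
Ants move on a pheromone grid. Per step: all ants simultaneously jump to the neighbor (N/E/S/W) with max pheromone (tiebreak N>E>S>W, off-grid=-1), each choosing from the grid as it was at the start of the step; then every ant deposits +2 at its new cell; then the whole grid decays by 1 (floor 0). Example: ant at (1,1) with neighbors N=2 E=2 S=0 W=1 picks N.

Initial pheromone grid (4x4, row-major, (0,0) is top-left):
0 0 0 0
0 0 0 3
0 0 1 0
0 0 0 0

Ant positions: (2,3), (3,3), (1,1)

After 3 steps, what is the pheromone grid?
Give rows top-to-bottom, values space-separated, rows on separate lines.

After step 1: ants at (1,3),(2,3),(0,1)
  0 1 0 0
  0 0 0 4
  0 0 0 1
  0 0 0 0
After step 2: ants at (2,3),(1,3),(0,2)
  0 0 1 0
  0 0 0 5
  0 0 0 2
  0 0 0 0
After step 3: ants at (1,3),(2,3),(0,3)
  0 0 0 1
  0 0 0 6
  0 0 0 3
  0 0 0 0

0 0 0 1
0 0 0 6
0 0 0 3
0 0 0 0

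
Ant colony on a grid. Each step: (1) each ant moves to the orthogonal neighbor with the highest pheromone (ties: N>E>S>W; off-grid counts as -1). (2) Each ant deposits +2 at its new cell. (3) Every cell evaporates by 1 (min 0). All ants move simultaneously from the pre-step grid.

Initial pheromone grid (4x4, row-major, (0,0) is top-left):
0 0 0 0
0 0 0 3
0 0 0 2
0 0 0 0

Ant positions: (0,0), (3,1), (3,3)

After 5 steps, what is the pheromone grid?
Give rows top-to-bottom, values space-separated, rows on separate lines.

After step 1: ants at (0,1),(2,1),(2,3)
  0 1 0 0
  0 0 0 2
  0 1 0 3
  0 0 0 0
After step 2: ants at (0,2),(1,1),(1,3)
  0 0 1 0
  0 1 0 3
  0 0 0 2
  0 0 0 0
After step 3: ants at (0,3),(0,1),(2,3)
  0 1 0 1
  0 0 0 2
  0 0 0 3
  0 0 0 0
After step 4: ants at (1,3),(0,2),(1,3)
  0 0 1 0
  0 0 0 5
  0 0 0 2
  0 0 0 0
After step 5: ants at (2,3),(0,3),(2,3)
  0 0 0 1
  0 0 0 4
  0 0 0 5
  0 0 0 0

0 0 0 1
0 0 0 4
0 0 0 5
0 0 0 0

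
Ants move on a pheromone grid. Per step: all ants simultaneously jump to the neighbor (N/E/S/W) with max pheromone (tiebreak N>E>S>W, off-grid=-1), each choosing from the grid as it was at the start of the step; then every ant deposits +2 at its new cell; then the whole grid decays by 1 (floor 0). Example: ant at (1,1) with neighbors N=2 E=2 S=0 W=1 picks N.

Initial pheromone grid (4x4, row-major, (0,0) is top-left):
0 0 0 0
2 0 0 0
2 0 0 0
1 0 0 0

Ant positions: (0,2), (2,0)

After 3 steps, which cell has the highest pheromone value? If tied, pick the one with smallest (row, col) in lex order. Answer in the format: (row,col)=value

Step 1: ant0:(0,2)->E->(0,3) | ant1:(2,0)->N->(1,0)
  grid max=3 at (1,0)
Step 2: ant0:(0,3)->S->(1,3) | ant1:(1,0)->S->(2,0)
  grid max=2 at (1,0)
Step 3: ant0:(1,3)->N->(0,3) | ant1:(2,0)->N->(1,0)
  grid max=3 at (1,0)
Final grid:
  0 0 0 1
  3 0 0 0
  1 0 0 0
  0 0 0 0
Max pheromone 3 at (1,0)

Answer: (1,0)=3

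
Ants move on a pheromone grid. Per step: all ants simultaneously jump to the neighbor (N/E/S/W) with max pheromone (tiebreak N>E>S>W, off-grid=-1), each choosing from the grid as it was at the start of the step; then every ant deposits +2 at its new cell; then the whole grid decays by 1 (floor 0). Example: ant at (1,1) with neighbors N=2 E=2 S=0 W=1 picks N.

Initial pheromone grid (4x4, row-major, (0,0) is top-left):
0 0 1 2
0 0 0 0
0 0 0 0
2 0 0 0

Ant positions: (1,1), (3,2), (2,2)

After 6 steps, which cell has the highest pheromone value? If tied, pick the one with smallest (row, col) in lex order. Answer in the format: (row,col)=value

Answer: (1,2)=10

Derivation:
Step 1: ant0:(1,1)->N->(0,1) | ant1:(3,2)->N->(2,2) | ant2:(2,2)->N->(1,2)
  grid max=1 at (0,1)
Step 2: ant0:(0,1)->E->(0,2) | ant1:(2,2)->N->(1,2) | ant2:(1,2)->S->(2,2)
  grid max=2 at (1,2)
Step 3: ant0:(0,2)->S->(1,2) | ant1:(1,2)->S->(2,2) | ant2:(2,2)->N->(1,2)
  grid max=5 at (1,2)
Step 4: ant0:(1,2)->S->(2,2) | ant1:(2,2)->N->(1,2) | ant2:(1,2)->S->(2,2)
  grid max=6 at (1,2)
Step 5: ant0:(2,2)->N->(1,2) | ant1:(1,2)->S->(2,2) | ant2:(2,2)->N->(1,2)
  grid max=9 at (1,2)
Step 6: ant0:(1,2)->S->(2,2) | ant1:(2,2)->N->(1,2) | ant2:(1,2)->S->(2,2)
  grid max=10 at (1,2)
Final grid:
  0 0 0 0
  0 0 10 0
  0 0 10 0
  0 0 0 0
Max pheromone 10 at (1,2)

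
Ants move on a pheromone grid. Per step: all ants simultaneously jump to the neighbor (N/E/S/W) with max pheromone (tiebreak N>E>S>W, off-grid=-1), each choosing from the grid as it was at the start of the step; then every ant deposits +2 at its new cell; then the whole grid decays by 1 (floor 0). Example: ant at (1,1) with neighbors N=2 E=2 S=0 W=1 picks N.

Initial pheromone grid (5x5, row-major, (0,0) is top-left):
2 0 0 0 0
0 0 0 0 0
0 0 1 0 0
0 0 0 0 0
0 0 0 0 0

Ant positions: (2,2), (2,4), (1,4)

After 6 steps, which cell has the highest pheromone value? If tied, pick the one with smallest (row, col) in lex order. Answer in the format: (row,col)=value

Step 1: ant0:(2,2)->N->(1,2) | ant1:(2,4)->N->(1,4) | ant2:(1,4)->N->(0,4)
  grid max=1 at (0,0)
Step 2: ant0:(1,2)->N->(0,2) | ant1:(1,4)->N->(0,4) | ant2:(0,4)->S->(1,4)
  grid max=2 at (0,4)
Step 3: ant0:(0,2)->E->(0,3) | ant1:(0,4)->S->(1,4) | ant2:(1,4)->N->(0,4)
  grid max=3 at (0,4)
Step 4: ant0:(0,3)->E->(0,4) | ant1:(1,4)->N->(0,4) | ant2:(0,4)->S->(1,4)
  grid max=6 at (0,4)
Step 5: ant0:(0,4)->S->(1,4) | ant1:(0,4)->S->(1,4) | ant2:(1,4)->N->(0,4)
  grid max=7 at (0,4)
Step 6: ant0:(1,4)->N->(0,4) | ant1:(1,4)->N->(0,4) | ant2:(0,4)->S->(1,4)
  grid max=10 at (0,4)
Final grid:
  0 0 0 0 10
  0 0 0 0 8
  0 0 0 0 0
  0 0 0 0 0
  0 0 0 0 0
Max pheromone 10 at (0,4)

Answer: (0,4)=10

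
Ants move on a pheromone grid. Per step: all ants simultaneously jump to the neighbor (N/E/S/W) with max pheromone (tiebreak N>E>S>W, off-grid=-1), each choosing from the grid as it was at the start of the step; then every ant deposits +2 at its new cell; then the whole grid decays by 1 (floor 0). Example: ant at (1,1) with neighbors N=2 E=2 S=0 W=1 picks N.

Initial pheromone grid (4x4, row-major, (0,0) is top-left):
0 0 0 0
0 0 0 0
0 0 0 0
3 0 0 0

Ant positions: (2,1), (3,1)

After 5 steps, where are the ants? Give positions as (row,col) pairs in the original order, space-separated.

Step 1: ant0:(2,1)->N->(1,1) | ant1:(3,1)->W->(3,0)
  grid max=4 at (3,0)
Step 2: ant0:(1,1)->N->(0,1) | ant1:(3,0)->N->(2,0)
  grid max=3 at (3,0)
Step 3: ant0:(0,1)->E->(0,2) | ant1:(2,0)->S->(3,0)
  grid max=4 at (3,0)
Step 4: ant0:(0,2)->E->(0,3) | ant1:(3,0)->N->(2,0)
  grid max=3 at (3,0)
Step 5: ant0:(0,3)->S->(1,3) | ant1:(2,0)->S->(3,0)
  grid max=4 at (3,0)

(1,3) (3,0)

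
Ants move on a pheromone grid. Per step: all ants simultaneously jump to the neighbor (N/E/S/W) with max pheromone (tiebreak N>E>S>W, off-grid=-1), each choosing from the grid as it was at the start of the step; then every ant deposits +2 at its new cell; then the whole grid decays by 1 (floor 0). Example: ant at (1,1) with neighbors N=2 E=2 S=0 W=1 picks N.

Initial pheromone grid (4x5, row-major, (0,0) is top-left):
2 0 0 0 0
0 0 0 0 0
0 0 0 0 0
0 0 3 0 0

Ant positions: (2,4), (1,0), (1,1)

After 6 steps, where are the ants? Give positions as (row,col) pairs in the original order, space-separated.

Step 1: ant0:(2,4)->N->(1,4) | ant1:(1,0)->N->(0,0) | ant2:(1,1)->N->(0,1)
  grid max=3 at (0,0)
Step 2: ant0:(1,4)->N->(0,4) | ant1:(0,0)->E->(0,1) | ant2:(0,1)->W->(0,0)
  grid max=4 at (0,0)
Step 3: ant0:(0,4)->S->(1,4) | ant1:(0,1)->W->(0,0) | ant2:(0,0)->E->(0,1)
  grid max=5 at (0,0)
Step 4: ant0:(1,4)->N->(0,4) | ant1:(0,0)->E->(0,1) | ant2:(0,1)->W->(0,0)
  grid max=6 at (0,0)
Step 5: ant0:(0,4)->S->(1,4) | ant1:(0,1)->W->(0,0) | ant2:(0,0)->E->(0,1)
  grid max=7 at (0,0)
Step 6: ant0:(1,4)->N->(0,4) | ant1:(0,0)->E->(0,1) | ant2:(0,1)->W->(0,0)
  grid max=8 at (0,0)

(0,4) (0,1) (0,0)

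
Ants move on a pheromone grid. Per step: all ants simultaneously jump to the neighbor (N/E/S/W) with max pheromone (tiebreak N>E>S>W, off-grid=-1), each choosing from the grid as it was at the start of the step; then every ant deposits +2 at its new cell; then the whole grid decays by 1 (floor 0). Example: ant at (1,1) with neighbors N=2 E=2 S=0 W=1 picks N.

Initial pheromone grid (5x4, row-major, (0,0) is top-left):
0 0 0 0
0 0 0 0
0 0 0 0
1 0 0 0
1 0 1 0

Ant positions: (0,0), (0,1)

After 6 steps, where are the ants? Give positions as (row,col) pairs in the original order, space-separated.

Step 1: ant0:(0,0)->E->(0,1) | ant1:(0,1)->E->(0,2)
  grid max=1 at (0,1)
Step 2: ant0:(0,1)->E->(0,2) | ant1:(0,2)->W->(0,1)
  grid max=2 at (0,1)
Step 3: ant0:(0,2)->W->(0,1) | ant1:(0,1)->E->(0,2)
  grid max=3 at (0,1)
Step 4: ant0:(0,1)->E->(0,2) | ant1:(0,2)->W->(0,1)
  grid max=4 at (0,1)
Step 5: ant0:(0,2)->W->(0,1) | ant1:(0,1)->E->(0,2)
  grid max=5 at (0,1)
Step 6: ant0:(0,1)->E->(0,2) | ant1:(0,2)->W->(0,1)
  grid max=6 at (0,1)

(0,2) (0,1)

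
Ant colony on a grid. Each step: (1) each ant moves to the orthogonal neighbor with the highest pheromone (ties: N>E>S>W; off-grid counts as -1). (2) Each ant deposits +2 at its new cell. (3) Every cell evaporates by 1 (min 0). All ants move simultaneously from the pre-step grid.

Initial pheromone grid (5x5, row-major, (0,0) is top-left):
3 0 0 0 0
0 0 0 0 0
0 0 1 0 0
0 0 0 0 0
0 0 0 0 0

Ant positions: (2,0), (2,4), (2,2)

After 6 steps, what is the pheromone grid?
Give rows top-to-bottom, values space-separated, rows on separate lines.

After step 1: ants at (1,0),(1,4),(1,2)
  2 0 0 0 0
  1 0 1 0 1
  0 0 0 0 0
  0 0 0 0 0
  0 0 0 0 0
After step 2: ants at (0,0),(0,4),(0,2)
  3 0 1 0 1
  0 0 0 0 0
  0 0 0 0 0
  0 0 0 0 0
  0 0 0 0 0
After step 3: ants at (0,1),(1,4),(0,3)
  2 1 0 1 0
  0 0 0 0 1
  0 0 0 0 0
  0 0 0 0 0
  0 0 0 0 0
After step 4: ants at (0,0),(0,4),(0,4)
  3 0 0 0 3
  0 0 0 0 0
  0 0 0 0 0
  0 0 0 0 0
  0 0 0 0 0
After step 5: ants at (0,1),(1,4),(1,4)
  2 1 0 0 2
  0 0 0 0 3
  0 0 0 0 0
  0 0 0 0 0
  0 0 0 0 0
After step 6: ants at (0,0),(0,4),(0,4)
  3 0 0 0 5
  0 0 0 0 2
  0 0 0 0 0
  0 0 0 0 0
  0 0 0 0 0

3 0 0 0 5
0 0 0 0 2
0 0 0 0 0
0 0 0 0 0
0 0 0 0 0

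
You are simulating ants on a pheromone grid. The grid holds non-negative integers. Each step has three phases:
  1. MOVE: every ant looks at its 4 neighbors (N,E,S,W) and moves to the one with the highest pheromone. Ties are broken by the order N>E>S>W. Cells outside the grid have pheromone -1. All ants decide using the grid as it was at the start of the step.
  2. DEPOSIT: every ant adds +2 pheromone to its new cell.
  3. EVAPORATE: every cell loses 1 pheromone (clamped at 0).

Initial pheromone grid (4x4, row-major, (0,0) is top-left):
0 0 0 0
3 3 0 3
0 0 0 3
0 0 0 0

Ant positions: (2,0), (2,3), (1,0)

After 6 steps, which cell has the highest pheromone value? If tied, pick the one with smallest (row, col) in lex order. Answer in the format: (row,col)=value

Answer: (1,0)=9

Derivation:
Step 1: ant0:(2,0)->N->(1,0) | ant1:(2,3)->N->(1,3) | ant2:(1,0)->E->(1,1)
  grid max=4 at (1,0)
Step 2: ant0:(1,0)->E->(1,1) | ant1:(1,3)->S->(2,3) | ant2:(1,1)->W->(1,0)
  grid max=5 at (1,0)
Step 3: ant0:(1,1)->W->(1,0) | ant1:(2,3)->N->(1,3) | ant2:(1,0)->E->(1,1)
  grid max=6 at (1,0)
Step 4: ant0:(1,0)->E->(1,1) | ant1:(1,3)->S->(2,3) | ant2:(1,1)->W->(1,0)
  grid max=7 at (1,0)
Step 5: ant0:(1,1)->W->(1,0) | ant1:(2,3)->N->(1,3) | ant2:(1,0)->E->(1,1)
  grid max=8 at (1,0)
Step 6: ant0:(1,0)->E->(1,1) | ant1:(1,3)->S->(2,3) | ant2:(1,1)->W->(1,0)
  grid max=9 at (1,0)
Final grid:
  0 0 0 0
  9 9 0 3
  0 0 0 3
  0 0 0 0
Max pheromone 9 at (1,0)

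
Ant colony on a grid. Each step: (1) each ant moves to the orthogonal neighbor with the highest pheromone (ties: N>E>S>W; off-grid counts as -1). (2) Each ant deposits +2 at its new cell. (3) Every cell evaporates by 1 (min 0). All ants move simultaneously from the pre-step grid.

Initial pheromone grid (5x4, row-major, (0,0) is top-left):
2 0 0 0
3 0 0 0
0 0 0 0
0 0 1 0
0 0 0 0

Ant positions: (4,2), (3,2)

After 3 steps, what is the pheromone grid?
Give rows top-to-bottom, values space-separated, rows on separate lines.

After step 1: ants at (3,2),(2,2)
  1 0 0 0
  2 0 0 0
  0 0 1 0
  0 0 2 0
  0 0 0 0
After step 2: ants at (2,2),(3,2)
  0 0 0 0
  1 0 0 0
  0 0 2 0
  0 0 3 0
  0 0 0 0
After step 3: ants at (3,2),(2,2)
  0 0 0 0
  0 0 0 0
  0 0 3 0
  0 0 4 0
  0 0 0 0

0 0 0 0
0 0 0 0
0 0 3 0
0 0 4 0
0 0 0 0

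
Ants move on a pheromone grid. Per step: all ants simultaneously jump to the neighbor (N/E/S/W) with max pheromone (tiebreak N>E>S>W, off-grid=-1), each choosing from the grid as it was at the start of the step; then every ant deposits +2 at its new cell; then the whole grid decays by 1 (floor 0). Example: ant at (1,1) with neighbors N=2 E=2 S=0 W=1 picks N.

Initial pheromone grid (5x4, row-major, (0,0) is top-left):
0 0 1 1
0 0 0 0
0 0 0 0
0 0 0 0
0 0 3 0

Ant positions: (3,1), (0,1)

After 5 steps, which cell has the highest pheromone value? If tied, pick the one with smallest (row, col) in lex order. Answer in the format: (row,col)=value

Answer: (0,2)=4

Derivation:
Step 1: ant0:(3,1)->N->(2,1) | ant1:(0,1)->E->(0,2)
  grid max=2 at (0,2)
Step 2: ant0:(2,1)->N->(1,1) | ant1:(0,2)->E->(0,3)
  grid max=1 at (0,2)
Step 3: ant0:(1,1)->N->(0,1) | ant1:(0,3)->W->(0,2)
  grid max=2 at (0,2)
Step 4: ant0:(0,1)->E->(0,2) | ant1:(0,2)->W->(0,1)
  grid max=3 at (0,2)
Step 5: ant0:(0,2)->W->(0,1) | ant1:(0,1)->E->(0,2)
  grid max=4 at (0,2)
Final grid:
  0 3 4 0
  0 0 0 0
  0 0 0 0
  0 0 0 0
  0 0 0 0
Max pheromone 4 at (0,2)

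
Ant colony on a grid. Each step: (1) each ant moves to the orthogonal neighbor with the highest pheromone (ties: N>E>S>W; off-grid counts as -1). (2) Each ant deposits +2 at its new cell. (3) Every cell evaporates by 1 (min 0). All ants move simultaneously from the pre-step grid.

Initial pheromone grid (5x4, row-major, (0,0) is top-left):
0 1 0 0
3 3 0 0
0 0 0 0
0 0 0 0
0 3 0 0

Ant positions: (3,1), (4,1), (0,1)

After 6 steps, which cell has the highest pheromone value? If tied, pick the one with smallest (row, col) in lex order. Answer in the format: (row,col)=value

Answer: (4,1)=9

Derivation:
Step 1: ant0:(3,1)->S->(4,1) | ant1:(4,1)->N->(3,1) | ant2:(0,1)->S->(1,1)
  grid max=4 at (1,1)
Step 2: ant0:(4,1)->N->(3,1) | ant1:(3,1)->S->(4,1) | ant2:(1,1)->W->(1,0)
  grid max=5 at (4,1)
Step 3: ant0:(3,1)->S->(4,1) | ant1:(4,1)->N->(3,1) | ant2:(1,0)->E->(1,1)
  grid max=6 at (4,1)
Step 4: ant0:(4,1)->N->(3,1) | ant1:(3,1)->S->(4,1) | ant2:(1,1)->W->(1,0)
  grid max=7 at (4,1)
Step 5: ant0:(3,1)->S->(4,1) | ant1:(4,1)->N->(3,1) | ant2:(1,0)->E->(1,1)
  grid max=8 at (4,1)
Step 6: ant0:(4,1)->N->(3,1) | ant1:(3,1)->S->(4,1) | ant2:(1,1)->W->(1,0)
  grid max=9 at (4,1)
Final grid:
  0 0 0 0
  3 3 0 0
  0 0 0 0
  0 6 0 0
  0 9 0 0
Max pheromone 9 at (4,1)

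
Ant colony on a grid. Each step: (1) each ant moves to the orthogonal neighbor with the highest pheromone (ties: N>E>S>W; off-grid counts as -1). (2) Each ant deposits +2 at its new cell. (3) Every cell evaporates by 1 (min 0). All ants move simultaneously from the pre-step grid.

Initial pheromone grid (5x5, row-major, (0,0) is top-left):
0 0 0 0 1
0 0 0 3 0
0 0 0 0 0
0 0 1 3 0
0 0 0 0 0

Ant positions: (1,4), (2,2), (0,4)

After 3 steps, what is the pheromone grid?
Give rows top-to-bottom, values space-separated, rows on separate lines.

After step 1: ants at (1,3),(3,2),(1,4)
  0 0 0 0 0
  0 0 0 4 1
  0 0 0 0 0
  0 0 2 2 0
  0 0 0 0 0
After step 2: ants at (1,4),(3,3),(1,3)
  0 0 0 0 0
  0 0 0 5 2
  0 0 0 0 0
  0 0 1 3 0
  0 0 0 0 0
After step 3: ants at (1,3),(3,2),(1,4)
  0 0 0 0 0
  0 0 0 6 3
  0 0 0 0 0
  0 0 2 2 0
  0 0 0 0 0

0 0 0 0 0
0 0 0 6 3
0 0 0 0 0
0 0 2 2 0
0 0 0 0 0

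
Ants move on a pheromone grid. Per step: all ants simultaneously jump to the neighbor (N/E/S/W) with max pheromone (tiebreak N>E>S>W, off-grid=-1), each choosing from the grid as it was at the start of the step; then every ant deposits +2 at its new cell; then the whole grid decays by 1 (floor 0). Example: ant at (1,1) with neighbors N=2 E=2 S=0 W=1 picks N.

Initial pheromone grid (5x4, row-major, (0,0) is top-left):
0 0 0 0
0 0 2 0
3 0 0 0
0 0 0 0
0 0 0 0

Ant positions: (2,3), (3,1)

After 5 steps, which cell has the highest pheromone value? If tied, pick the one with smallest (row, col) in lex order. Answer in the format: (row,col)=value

Step 1: ant0:(2,3)->N->(1,3) | ant1:(3,1)->N->(2,1)
  grid max=2 at (2,0)
Step 2: ant0:(1,3)->W->(1,2) | ant1:(2,1)->W->(2,0)
  grid max=3 at (2,0)
Step 3: ant0:(1,2)->N->(0,2) | ant1:(2,0)->N->(1,0)
  grid max=2 at (2,0)
Step 4: ant0:(0,2)->S->(1,2) | ant1:(1,0)->S->(2,0)
  grid max=3 at (2,0)
Step 5: ant0:(1,2)->N->(0,2) | ant1:(2,0)->N->(1,0)
  grid max=2 at (2,0)
Final grid:
  0 0 1 0
  1 0 1 0
  2 0 0 0
  0 0 0 0
  0 0 0 0
Max pheromone 2 at (2,0)

Answer: (2,0)=2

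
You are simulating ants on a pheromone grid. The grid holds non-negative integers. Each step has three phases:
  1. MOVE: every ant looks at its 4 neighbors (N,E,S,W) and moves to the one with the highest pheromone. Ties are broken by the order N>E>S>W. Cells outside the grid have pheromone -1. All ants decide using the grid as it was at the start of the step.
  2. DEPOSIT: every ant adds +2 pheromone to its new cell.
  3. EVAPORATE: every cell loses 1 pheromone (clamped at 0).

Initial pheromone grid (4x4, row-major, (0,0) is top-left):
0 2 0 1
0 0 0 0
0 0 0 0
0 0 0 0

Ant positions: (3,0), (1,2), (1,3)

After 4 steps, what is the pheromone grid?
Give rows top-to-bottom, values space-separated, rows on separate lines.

After step 1: ants at (2,0),(0,2),(0,3)
  0 1 1 2
  0 0 0 0
  1 0 0 0
  0 0 0 0
After step 2: ants at (1,0),(0,3),(0,2)
  0 0 2 3
  1 0 0 0
  0 0 0 0
  0 0 0 0
After step 3: ants at (0,0),(0,2),(0,3)
  1 0 3 4
  0 0 0 0
  0 0 0 0
  0 0 0 0
After step 4: ants at (0,1),(0,3),(0,2)
  0 1 4 5
  0 0 0 0
  0 0 0 0
  0 0 0 0

0 1 4 5
0 0 0 0
0 0 0 0
0 0 0 0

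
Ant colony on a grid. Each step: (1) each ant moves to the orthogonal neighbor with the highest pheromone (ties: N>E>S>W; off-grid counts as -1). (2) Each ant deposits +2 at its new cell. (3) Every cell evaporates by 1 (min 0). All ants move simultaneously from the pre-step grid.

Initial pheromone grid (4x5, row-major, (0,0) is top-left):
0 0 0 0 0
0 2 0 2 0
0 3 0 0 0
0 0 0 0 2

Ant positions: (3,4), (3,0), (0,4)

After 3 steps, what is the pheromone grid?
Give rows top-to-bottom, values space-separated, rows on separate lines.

After step 1: ants at (2,4),(2,0),(1,4)
  0 0 0 0 0
  0 1 0 1 1
  1 2 0 0 1
  0 0 0 0 1
After step 2: ants at (1,4),(2,1),(2,4)
  0 0 0 0 0
  0 0 0 0 2
  0 3 0 0 2
  0 0 0 0 0
After step 3: ants at (2,4),(1,1),(1,4)
  0 0 0 0 0
  0 1 0 0 3
  0 2 0 0 3
  0 0 0 0 0

0 0 0 0 0
0 1 0 0 3
0 2 0 0 3
0 0 0 0 0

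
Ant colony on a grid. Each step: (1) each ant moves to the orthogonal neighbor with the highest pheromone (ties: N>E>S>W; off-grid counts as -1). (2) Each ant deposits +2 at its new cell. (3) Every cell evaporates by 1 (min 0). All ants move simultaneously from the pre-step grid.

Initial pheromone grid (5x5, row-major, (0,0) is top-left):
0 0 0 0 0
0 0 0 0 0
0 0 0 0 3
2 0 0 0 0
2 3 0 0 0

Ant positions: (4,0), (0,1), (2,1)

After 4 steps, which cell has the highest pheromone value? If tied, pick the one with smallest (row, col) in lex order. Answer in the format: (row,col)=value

Step 1: ant0:(4,0)->E->(4,1) | ant1:(0,1)->E->(0,2) | ant2:(2,1)->N->(1,1)
  grid max=4 at (4,1)
Step 2: ant0:(4,1)->W->(4,0) | ant1:(0,2)->E->(0,3) | ant2:(1,1)->N->(0,1)
  grid max=3 at (4,1)
Step 3: ant0:(4,0)->E->(4,1) | ant1:(0,3)->E->(0,4) | ant2:(0,1)->E->(0,2)
  grid max=4 at (4,1)
Step 4: ant0:(4,1)->W->(4,0) | ant1:(0,4)->S->(1,4) | ant2:(0,2)->E->(0,3)
  grid max=3 at (4,1)
Final grid:
  0 0 0 1 0
  0 0 0 0 1
  0 0 0 0 0
  0 0 0 0 0
  2 3 0 0 0
Max pheromone 3 at (4,1)

Answer: (4,1)=3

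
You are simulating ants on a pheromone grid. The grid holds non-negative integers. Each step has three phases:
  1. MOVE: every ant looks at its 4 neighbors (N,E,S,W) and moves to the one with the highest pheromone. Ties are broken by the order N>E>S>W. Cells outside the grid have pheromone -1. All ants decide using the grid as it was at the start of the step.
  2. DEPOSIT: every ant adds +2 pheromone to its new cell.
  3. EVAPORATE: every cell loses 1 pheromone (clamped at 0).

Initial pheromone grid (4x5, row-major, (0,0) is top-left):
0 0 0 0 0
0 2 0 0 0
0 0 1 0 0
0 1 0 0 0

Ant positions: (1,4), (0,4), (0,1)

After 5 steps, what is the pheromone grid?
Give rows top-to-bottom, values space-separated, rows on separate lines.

After step 1: ants at (0,4),(1,4),(1,1)
  0 0 0 0 1
  0 3 0 0 1
  0 0 0 0 0
  0 0 0 0 0
After step 2: ants at (1,4),(0,4),(0,1)
  0 1 0 0 2
  0 2 0 0 2
  0 0 0 0 0
  0 0 0 0 0
After step 3: ants at (0,4),(1,4),(1,1)
  0 0 0 0 3
  0 3 0 0 3
  0 0 0 0 0
  0 0 0 0 0
After step 4: ants at (1,4),(0,4),(0,1)
  0 1 0 0 4
  0 2 0 0 4
  0 0 0 0 0
  0 0 0 0 0
After step 5: ants at (0,4),(1,4),(1,1)
  0 0 0 0 5
  0 3 0 0 5
  0 0 0 0 0
  0 0 0 0 0

0 0 0 0 5
0 3 0 0 5
0 0 0 0 0
0 0 0 0 0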